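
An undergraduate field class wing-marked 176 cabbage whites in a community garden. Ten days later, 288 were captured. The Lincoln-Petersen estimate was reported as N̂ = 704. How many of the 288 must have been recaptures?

From N = M·C/R: R = M·C / N = 176·288 / 704 = 50688 / 704 = 72.

R = 72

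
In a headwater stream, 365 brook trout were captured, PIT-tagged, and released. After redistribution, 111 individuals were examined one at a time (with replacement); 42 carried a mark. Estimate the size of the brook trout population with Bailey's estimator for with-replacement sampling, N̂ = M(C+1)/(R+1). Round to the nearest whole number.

N ≈ 951

N̂ = 365·(111+1)/(42+1) = 365·112/43 = 40880/43 ≈ 950.7 → 951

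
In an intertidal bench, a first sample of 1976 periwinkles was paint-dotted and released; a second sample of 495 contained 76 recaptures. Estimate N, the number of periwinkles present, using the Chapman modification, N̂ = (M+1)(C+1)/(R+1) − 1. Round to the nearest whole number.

N̂ = (1976+1)(495+1)/(76+1) − 1 = 1977·496/77 − 1
= 980592/77 − 1 ≈ 12735.0 − 1 ≈ 12734.0 → 12734

N ≈ 12,734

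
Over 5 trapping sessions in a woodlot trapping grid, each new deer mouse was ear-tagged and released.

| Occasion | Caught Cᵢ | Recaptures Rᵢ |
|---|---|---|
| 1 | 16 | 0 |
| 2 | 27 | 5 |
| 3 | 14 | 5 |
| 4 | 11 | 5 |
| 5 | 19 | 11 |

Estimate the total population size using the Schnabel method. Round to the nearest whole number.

Marked at large before each occasion: Mᵢ = Σⱼ<ᵢ (Cⱼ − Rⱼ) → M1=0, M2=16, M3=38, M4=47, M5=53
Σ MᵢCᵢ = 0·16 + 16·27 + 38·14 + 47·11 + 53·19 = 0 + 432 + 532 + 517 + 1007 = 2488
Σ Rᵢ = 0 + 5 + 5 + 5 + 11 = 26
N̂ = 2488 / 26 ≈ 95.7 → 96

N ≈ 96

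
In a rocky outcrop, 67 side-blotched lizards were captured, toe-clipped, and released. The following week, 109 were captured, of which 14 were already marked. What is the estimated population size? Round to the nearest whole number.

Lincoln-Petersen assumes M/N = R/C, so N = M·C / R.
N = (67 × 109) / 14 = 7303 / 14 ≈ 521.6 → 522

N ≈ 522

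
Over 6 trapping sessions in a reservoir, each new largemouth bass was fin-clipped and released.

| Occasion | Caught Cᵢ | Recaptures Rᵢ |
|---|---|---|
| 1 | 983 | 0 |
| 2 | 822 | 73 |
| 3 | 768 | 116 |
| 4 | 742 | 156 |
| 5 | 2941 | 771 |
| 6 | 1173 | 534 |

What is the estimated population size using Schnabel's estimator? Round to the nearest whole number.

Marked at large before each occasion: Mᵢ = Σⱼ<ᵢ (Cⱼ − Rⱼ) → M1=0, M2=983, M3=1732, M4=2384, M5=2970, M6=5140
Σ MᵢCᵢ = 0·983 + 983·822 + 1732·768 + 2384·742 + 2970·2941 + 5140·1173 = 0 + 808026 + 1330176 + 1768928 + 8734770 + 6029220 = 18671120
Σ Rᵢ = 0 + 73 + 116 + 156 + 771 + 534 = 1650
N̂ = 18671120 / 1650 ≈ 11315.8 → 11316

N ≈ 11,316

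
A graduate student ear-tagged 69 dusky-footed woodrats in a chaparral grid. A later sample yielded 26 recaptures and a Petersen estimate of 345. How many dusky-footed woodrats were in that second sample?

From N = M·C/R: C = N·R / M = 345·26 / 69 = 8970 / 69 = 130.

C = 130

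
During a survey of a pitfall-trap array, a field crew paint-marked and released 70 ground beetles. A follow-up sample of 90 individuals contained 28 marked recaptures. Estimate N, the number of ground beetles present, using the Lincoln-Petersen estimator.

The marked fraction in the recapture sample should equal the marked fraction in the population: 28/90 = 70/N.
N = (70 × 90) / 28 = 6300 / 28 = 225

N = 225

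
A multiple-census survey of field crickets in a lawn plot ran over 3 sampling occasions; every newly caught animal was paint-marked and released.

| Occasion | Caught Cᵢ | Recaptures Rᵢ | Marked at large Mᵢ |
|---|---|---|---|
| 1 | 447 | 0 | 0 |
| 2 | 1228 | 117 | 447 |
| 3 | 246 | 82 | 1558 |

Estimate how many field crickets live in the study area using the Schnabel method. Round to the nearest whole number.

Σ MᵢCᵢ = 0·447 + 447·1228 + 1558·246 = 0 + 548916 + 383268 = 932184
Σ Rᵢ = 0 + 117 + 82 = 199
N̂ = 932184 / 199 ≈ 4684.3 → 4684

N ≈ 4684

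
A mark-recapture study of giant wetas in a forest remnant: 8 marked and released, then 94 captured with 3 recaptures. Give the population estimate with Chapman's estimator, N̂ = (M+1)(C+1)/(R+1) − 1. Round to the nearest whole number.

N ≈ 213

N̂ = (8+1)(94+1)/(3+1) − 1 = 9·95/4 − 1
= 855/4 − 1 ≈ 213.8 − 1 ≈ 212.8 → 213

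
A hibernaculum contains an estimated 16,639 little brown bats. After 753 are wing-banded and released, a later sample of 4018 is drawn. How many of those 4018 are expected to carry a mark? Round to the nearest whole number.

The marked fraction of the population is 753/16639, so in a sample of 4018 expect C·(M/N) marked.
E[R] = 753 × 4018 / 16639 = 3025554 / 16639 ≈ 181.8 → 182

expected recaptures ≈ 182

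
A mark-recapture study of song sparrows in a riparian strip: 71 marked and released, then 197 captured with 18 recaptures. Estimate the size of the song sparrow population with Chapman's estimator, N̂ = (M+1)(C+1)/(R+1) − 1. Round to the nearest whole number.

N̂ = (71+1)(197+1)/(18+1) − 1 = 72·198/19 − 1
= 14256/19 − 1 ≈ 750.3 − 1 ≈ 749.3 → 749

N ≈ 749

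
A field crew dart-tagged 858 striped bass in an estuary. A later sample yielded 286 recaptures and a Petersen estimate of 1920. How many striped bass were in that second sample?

From N = M·C/R: C = N·R / M = 1920·286 / 858 = 549120 / 858 = 640.

C = 640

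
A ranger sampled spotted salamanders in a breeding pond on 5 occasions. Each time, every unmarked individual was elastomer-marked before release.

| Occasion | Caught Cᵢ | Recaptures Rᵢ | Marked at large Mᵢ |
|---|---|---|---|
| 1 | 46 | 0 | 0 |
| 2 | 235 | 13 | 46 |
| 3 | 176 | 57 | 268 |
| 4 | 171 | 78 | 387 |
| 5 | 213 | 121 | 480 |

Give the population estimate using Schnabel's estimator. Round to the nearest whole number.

Σ MᵢCᵢ = 0·46 + 46·235 + 268·176 + 387·171 + 480·213 = 0 + 10810 + 47168 + 66177 + 102240 = 226395
Σ Rᵢ = 0 + 13 + 57 + 78 + 121 = 269
N̂ = 226395 / 269 ≈ 841.6 → 842

N ≈ 842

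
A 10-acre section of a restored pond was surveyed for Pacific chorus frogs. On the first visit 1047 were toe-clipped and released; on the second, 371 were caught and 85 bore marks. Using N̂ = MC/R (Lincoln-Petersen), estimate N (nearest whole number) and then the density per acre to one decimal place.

density ≈ 457.0 Pacific chorus frogs per acre

N̂ = 1047·371/85 = 388437/85 ≈ 4569.8 → 4570
Density = N̂ / area = 4570 / 10 = 457.0 per acre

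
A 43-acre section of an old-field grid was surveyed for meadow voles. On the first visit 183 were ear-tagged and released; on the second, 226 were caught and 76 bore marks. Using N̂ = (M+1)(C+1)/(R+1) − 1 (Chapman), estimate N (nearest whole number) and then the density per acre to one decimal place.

density ≈ 12.6 meadow voles per acre

N̂ = 184·227/77 − 1 = 41768/77 − 1 ≈ 541.4 → 541
Density = N̂ / area = 541 / 43 ≈ 12.58 → 12.6 per acre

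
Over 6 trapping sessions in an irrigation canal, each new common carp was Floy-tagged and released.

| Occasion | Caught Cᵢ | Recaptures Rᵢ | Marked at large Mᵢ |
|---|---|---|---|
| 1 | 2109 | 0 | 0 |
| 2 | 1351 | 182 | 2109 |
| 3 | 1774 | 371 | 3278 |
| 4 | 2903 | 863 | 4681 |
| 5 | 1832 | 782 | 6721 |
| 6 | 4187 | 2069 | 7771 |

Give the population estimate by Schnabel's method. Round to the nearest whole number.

Σ MᵢCᵢ = 0·2109 + 2109·1351 + 3278·1774 + 4681·2903 + 6721·1832 + 7771·4187 = 0 + 2849259 + 5815172 + 13588943 + 12312872 + 32537177 = 67103423
Σ Rᵢ = 0 + 182 + 371 + 863 + 782 + 2069 = 4267
N̂ = 67103423 / 4267 ≈ 15726.1 → 15726

N ≈ 15,726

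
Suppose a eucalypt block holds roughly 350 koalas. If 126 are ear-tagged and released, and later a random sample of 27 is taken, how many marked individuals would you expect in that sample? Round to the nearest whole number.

expected recaptures ≈ 10

The marked fraction of the population is 126/350, so in a sample of 27 expect C·(M/N) marked.
E[R] = 126 × 27 / 350 = 3402 / 350 ≈ 9.7 → 10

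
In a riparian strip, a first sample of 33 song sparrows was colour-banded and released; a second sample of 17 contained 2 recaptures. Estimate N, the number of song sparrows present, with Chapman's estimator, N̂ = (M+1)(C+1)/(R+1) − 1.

N = 203

N̂ = (33+1)(17+1)/(2+1) − 1 = 34·18/3 − 1
= 612/3 − 1 = 204 − 1 = 203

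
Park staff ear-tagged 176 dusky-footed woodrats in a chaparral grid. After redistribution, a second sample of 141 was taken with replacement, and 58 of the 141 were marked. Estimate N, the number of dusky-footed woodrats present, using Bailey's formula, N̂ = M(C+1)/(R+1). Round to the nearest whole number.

N ≈ 424

N̂ = 176·(141+1)/(58+1) = 176·142/59 = 24992/59 ≈ 423.6 → 424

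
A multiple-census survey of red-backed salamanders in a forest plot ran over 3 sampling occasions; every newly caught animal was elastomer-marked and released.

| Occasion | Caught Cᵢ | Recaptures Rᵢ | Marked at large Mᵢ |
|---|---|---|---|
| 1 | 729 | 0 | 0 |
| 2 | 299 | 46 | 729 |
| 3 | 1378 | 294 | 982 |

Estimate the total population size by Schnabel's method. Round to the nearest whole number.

Σ MᵢCᵢ = 0·729 + 729·299 + 982·1378 = 0 + 217971 + 1353196 = 1571167
Σ Rᵢ = 0 + 46 + 294 = 340
N̂ = 1571167 / 340 ≈ 4621.1 → 4621

N ≈ 4621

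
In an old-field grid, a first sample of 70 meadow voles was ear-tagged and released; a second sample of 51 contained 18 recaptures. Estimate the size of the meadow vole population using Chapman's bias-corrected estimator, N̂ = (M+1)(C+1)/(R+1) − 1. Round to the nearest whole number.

N ≈ 193

N̂ = (70+1)(51+1)/(18+1) − 1 = 71·52/19 − 1
= 3692/19 − 1 ≈ 194.3 − 1 ≈ 193.3 → 193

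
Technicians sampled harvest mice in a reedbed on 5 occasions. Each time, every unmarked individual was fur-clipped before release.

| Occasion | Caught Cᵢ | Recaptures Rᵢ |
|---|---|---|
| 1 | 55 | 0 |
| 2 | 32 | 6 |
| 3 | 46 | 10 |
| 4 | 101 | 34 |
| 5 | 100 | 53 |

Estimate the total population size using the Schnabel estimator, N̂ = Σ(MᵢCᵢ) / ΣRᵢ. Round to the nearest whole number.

Marked at large before each occasion: Mᵢ = Σⱼ<ᵢ (Cⱼ − Rⱼ) → M1=0, M2=55, M3=81, M4=117, M5=184
Σ MᵢCᵢ = 0·55 + 55·32 + 81·46 + 117·101 + 184·100 = 0 + 1760 + 3726 + 11817 + 18400 = 35703
Σ Rᵢ = 0 + 6 + 10 + 34 + 53 = 103
N̂ = 35703 / 103 ≈ 346.6 → 347

N ≈ 347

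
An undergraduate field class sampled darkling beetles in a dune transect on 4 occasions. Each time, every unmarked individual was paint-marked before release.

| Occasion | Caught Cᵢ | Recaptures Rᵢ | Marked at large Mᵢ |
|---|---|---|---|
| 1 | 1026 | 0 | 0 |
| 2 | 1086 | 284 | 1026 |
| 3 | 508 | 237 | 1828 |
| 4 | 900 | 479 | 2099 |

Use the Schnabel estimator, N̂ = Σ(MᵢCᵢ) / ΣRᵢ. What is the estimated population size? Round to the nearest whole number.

N ≈ 3932

Σ MᵢCᵢ = 0·1026 + 1026·1086 + 1828·508 + 2099·900 = 0 + 1114236 + 928624 + 1889100 = 3931960
Σ Rᵢ = 0 + 284 + 237 + 479 = 1000
N̂ = 3931960 / 1000 ≈ 3932.0 → 3932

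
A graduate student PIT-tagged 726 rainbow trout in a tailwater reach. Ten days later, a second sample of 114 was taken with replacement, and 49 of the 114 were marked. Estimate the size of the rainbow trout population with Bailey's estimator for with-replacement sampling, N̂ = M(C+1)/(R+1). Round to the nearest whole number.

N̂ = 726·(114+1)/(49+1) = 726·115/50 = 83490/50 ≈ 1669.8 → 1670

N ≈ 1670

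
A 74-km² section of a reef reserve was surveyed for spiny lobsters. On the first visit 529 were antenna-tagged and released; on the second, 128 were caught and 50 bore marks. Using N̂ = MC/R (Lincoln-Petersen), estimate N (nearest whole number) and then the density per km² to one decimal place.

density ≈ 18.3 spiny lobsters per km²

N̂ = 529·128/50 = 67712/50 ≈ 1354.2 → 1354
Density = N̂ / area = 1354 / 74 ≈ 18.30 → 18.3 per km²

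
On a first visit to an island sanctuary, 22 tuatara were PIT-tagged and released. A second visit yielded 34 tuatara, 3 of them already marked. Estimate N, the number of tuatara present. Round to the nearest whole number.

N ≈ 249

If marked individuals mix randomly, R/C ≈ M/N, giving N ≈ M·C/R.
N = (22 × 34) / 3 = 748 / 3 ≈ 249.3 → 249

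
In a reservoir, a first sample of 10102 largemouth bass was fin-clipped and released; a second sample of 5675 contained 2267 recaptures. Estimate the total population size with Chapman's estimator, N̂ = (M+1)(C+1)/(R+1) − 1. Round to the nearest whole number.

N̂ = (10102+1)(5675+1)/(2267+1) − 1 = 10103·5676/2268 − 1
= 57344628/2268 − 1 ≈ 25284.2 − 1 ≈ 25283.2 → 25283

N ≈ 25,283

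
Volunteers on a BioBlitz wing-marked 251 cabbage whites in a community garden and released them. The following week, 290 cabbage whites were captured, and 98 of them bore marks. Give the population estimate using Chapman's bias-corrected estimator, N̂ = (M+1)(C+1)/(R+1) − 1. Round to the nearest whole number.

N ≈ 740

N̂ = (251+1)(290+1)/(98+1) − 1 = 252·291/99 − 1
= 73332/99 − 1 ≈ 740.7 − 1 ≈ 739.7 → 740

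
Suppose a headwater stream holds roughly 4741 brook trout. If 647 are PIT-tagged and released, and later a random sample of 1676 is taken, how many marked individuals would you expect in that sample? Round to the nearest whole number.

expected recaptures ≈ 229

The marked fraction of the population is 647/4741, so in a sample of 1676 expect C·(M/N) marked.
E[R] = 647 × 1676 / 4741 = 1084372 / 4741 ≈ 228.7 → 229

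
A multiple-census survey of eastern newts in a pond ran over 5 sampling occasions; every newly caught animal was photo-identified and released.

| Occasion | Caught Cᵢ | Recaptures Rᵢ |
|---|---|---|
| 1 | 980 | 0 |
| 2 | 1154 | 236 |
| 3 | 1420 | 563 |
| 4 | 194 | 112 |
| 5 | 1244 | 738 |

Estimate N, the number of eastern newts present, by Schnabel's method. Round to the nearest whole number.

Marked at large before each occasion: Mᵢ = Σⱼ<ᵢ (Cⱼ − Rⱼ) → M1=0, M2=980, M3=1898, M4=2755, M5=2837
Σ MᵢCᵢ = 0·980 + 980·1154 + 1898·1420 + 2755·194 + 2837·1244 = 0 + 1130920 + 2695160 + 534470 + 3529228 = 7889778
Σ Rᵢ = 0 + 236 + 563 + 112 + 738 = 1649
N̂ = 7889778 / 1649 ≈ 4784.6 → 4785

N ≈ 4785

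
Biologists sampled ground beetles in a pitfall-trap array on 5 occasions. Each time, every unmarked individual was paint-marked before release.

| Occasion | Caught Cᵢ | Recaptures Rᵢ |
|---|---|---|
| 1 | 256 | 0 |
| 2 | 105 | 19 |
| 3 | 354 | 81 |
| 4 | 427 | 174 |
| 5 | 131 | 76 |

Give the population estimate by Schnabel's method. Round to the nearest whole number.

Marked at large before each occasion: Mᵢ = Σⱼ<ᵢ (Cⱼ − Rⱼ) → M1=0, M2=256, M3=342, M4=615, M5=868
Σ MᵢCᵢ = 0·256 + 256·105 + 342·354 + 615·427 + 868·131 = 0 + 26880 + 121068 + 262605 + 113708 = 524261
Σ Rᵢ = 0 + 19 + 81 + 174 + 76 = 350
N̂ = 524261 / 350 ≈ 1497.9 → 1498

N ≈ 1498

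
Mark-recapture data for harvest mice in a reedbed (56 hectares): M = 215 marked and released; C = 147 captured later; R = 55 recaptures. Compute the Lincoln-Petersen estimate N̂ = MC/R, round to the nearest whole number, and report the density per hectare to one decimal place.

N̂ = 215·147/55 = 31605/55 ≈ 574.6 → 575
Density = N̂ / area = 575 / 56 ≈ 10.27 → 10.3 per hectare

density ≈ 10.3 harvest mice per hectare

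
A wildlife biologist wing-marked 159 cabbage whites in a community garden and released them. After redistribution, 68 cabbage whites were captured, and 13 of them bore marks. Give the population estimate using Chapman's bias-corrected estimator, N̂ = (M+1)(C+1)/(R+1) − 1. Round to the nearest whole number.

N̂ = (159+1)(68+1)/(13+1) − 1 = 160·69/14 − 1
= 11040/14 − 1 ≈ 788.6 − 1 ≈ 787.6 → 788

N ≈ 788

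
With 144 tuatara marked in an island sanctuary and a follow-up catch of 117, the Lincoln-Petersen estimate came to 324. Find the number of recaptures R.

From N = M·C/R: R = M·C / N = 144·117 / 324 = 16848 / 324 = 52.

R = 52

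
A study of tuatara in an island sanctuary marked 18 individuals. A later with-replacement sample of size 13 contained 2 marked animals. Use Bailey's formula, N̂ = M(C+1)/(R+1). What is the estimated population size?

N = 84

N̂ = 18·(13+1)/(2+1) = 18·14/3 = 252/3 = 84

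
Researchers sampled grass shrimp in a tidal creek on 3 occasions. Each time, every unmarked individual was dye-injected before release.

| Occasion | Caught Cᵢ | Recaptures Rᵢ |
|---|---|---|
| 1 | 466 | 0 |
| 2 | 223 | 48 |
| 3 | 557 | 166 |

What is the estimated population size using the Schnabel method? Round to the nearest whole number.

N ≈ 2154

Marked at large before each occasion: Mᵢ = Σⱼ<ᵢ (Cⱼ − Rⱼ) → M1=0, M2=466, M3=641
Σ MᵢCᵢ = 0·466 + 466·223 + 641·557 = 0 + 103918 + 357037 = 460955
Σ Rᵢ = 0 + 48 + 166 = 214
N̂ = 460955 / 214 ≈ 2154.0 → 2154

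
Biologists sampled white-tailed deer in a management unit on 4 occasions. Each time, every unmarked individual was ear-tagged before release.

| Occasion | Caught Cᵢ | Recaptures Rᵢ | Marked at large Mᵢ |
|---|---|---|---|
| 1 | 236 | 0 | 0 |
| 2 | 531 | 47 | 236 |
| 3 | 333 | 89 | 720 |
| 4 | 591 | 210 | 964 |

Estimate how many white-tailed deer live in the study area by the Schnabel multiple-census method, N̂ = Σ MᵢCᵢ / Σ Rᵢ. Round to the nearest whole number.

Σ MᵢCᵢ = 0·236 + 236·531 + 720·333 + 964·591 = 0 + 125316 + 239760 + 569724 = 934800
Σ Rᵢ = 0 + 47 + 89 + 210 = 346
N̂ = 934800 / 346 ≈ 2701.7 → 2702

N ≈ 2702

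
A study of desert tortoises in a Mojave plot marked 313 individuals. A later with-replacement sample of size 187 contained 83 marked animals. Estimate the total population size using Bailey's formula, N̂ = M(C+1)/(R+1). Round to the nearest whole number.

N ≈ 701

N̂ = 313·(187+1)/(83+1) = 313·188/84 = 58844/84 ≈ 700.5 → 701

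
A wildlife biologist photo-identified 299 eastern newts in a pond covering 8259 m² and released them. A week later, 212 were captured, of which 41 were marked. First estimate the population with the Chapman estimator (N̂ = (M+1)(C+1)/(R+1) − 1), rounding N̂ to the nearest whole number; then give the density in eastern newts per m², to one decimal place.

N̂ = 300·213/42 − 1 = 63900/42 − 1 ≈ 1520.4 → 1520
Density = N̂ / area = 1520 / 8259 ≈ 0.18 → 0.2 per m²

density ≈ 0.2 eastern newts per m²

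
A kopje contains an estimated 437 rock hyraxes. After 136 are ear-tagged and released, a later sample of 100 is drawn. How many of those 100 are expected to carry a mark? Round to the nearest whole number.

expected recaptures ≈ 31

Expected recaptures E[R] = M·C / N.
E[R] = 136 × 100 / 437 = 13600 / 437 ≈ 31.1 → 31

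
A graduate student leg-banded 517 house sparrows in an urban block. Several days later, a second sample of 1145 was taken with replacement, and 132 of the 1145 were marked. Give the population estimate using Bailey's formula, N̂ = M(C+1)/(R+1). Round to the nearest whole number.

N̂ = 517·(1145+1)/(132+1) = 517·1146/133 = 592482/133 ≈ 4454.8 → 4455

N ≈ 4455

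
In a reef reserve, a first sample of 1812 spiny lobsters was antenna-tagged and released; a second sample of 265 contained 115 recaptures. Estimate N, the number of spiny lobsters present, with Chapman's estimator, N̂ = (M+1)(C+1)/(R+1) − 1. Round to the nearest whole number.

N ≈ 4156

N̂ = (1812+1)(265+1)/(115+1) − 1 = 1813·266/116 − 1
= 482258/116 − 1 ≈ 4157.4 − 1 ≈ 4156.4 → 4156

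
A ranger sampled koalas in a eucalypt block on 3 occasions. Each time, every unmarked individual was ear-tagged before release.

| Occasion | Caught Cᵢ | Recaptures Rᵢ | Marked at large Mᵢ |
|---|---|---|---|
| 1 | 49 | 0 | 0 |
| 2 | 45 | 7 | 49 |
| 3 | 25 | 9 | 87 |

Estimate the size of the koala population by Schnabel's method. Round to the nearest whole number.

Σ MᵢCᵢ = 0·49 + 49·45 + 87·25 = 0 + 2205 + 2175 = 4380
Σ Rᵢ = 0 + 7 + 9 = 16
N̂ = 4380 / 16 ≈ 273.8 → 274

N ≈ 274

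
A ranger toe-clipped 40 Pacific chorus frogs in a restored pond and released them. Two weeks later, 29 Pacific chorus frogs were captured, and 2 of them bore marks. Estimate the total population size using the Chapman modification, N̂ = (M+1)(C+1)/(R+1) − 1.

N̂ = (40+1)(29+1)/(2+1) − 1 = 41·30/3 − 1
= 1230/3 − 1 = 410 − 1 = 409

N = 409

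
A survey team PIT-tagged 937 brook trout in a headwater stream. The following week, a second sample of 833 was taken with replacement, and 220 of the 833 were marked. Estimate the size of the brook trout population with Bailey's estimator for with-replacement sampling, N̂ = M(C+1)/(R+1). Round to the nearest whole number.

N̂ = 937·(833+1)/(220+1) = 937·834/221 = 781458/221 ≈ 3536.0 → 3536

N ≈ 3536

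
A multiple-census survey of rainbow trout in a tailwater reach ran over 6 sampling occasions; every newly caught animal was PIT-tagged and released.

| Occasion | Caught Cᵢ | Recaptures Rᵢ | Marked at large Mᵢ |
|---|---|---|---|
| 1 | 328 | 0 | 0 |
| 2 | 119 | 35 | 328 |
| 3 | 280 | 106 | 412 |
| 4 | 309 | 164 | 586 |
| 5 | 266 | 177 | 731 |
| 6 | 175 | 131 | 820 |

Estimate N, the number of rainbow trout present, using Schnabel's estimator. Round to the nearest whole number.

Σ MᵢCᵢ = 0·328 + 328·119 + 412·280 + 586·309 + 731·266 + 820·175 = 0 + 39032 + 115360 + 181074 + 194446 + 143500 = 673412
Σ Rᵢ = 0 + 35 + 106 + 164 + 177 + 131 = 613
N̂ = 673412 / 613 ≈ 1098.6 → 1099

N ≈ 1099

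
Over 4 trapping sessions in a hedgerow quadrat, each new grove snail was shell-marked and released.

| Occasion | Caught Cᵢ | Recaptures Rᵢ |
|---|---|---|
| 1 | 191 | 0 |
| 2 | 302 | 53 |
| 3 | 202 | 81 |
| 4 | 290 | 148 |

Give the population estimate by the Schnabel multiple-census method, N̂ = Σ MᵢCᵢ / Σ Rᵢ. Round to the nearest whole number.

Marked at large before each occasion: Mᵢ = Σⱼ<ᵢ (Cⱼ − Rⱼ) → M1=0, M2=191, M3=440, M4=561
Σ MᵢCᵢ = 0·191 + 191·302 + 440·202 + 561·290 = 0 + 57682 + 88880 + 162690 = 309252
Σ Rᵢ = 0 + 53 + 81 + 148 = 282
N̂ = 309252 / 282 ≈ 1096.6 → 1097

N ≈ 1097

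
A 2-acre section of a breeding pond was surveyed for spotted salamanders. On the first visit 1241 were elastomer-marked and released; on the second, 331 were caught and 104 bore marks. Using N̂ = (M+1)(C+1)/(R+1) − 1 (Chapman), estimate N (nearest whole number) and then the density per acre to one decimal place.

density ≈ 1963.0 spotted salamanders per acre

N̂ = 1242·332/105 − 1 = 412344/105 − 1 ≈ 3926.1 → 3926
Density = N̂ / area = 3926 / 2 = 1963.0 per acre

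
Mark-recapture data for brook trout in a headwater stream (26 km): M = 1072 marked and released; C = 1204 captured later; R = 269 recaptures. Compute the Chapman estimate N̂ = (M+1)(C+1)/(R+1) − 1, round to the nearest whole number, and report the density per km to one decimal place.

N̂ = 1073·1205/270 − 1 = 1292965/270 − 1 ≈ 4787.8 → 4788
Density = N̂ / area = 4788 / 26 ≈ 184.15 → 184.2 per km

density ≈ 184.2 brook trout per km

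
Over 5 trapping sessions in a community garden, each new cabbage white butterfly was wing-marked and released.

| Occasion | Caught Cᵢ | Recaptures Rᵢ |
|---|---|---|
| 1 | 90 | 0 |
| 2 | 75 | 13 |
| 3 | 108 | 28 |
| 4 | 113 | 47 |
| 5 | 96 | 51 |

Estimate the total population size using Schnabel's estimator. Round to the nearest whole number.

N ≈ 561

Marked at large before each occasion: Mᵢ = Σⱼ<ᵢ (Cⱼ − Rⱼ) → M1=0, M2=90, M3=152, M4=232, M5=298
Σ MᵢCᵢ = 0·90 + 90·75 + 152·108 + 232·113 + 298·96 = 0 + 6750 + 16416 + 26216 + 28608 = 77990
Σ Rᵢ = 0 + 13 + 28 + 47 + 51 = 139
N̂ = 77990 / 139 ≈ 561.1 → 561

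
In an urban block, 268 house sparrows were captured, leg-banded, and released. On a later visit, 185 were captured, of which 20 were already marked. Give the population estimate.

N = (268 × 185) / 20 = 49580 / 20 = 2479

N = 2479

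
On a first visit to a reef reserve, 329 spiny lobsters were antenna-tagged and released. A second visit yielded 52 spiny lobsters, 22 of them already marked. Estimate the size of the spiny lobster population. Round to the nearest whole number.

N = (329 × 52) / 22 = 17108 / 22 ≈ 777.6 → 778

N ≈ 778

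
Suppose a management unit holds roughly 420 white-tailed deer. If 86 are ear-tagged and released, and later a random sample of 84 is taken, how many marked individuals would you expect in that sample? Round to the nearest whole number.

The marked fraction of the population is 86/420, so in a sample of 84 expect C·(M/N) marked.
E[R] = 86 × 84 / 420 = 7224 / 420 ≈ 17.2 → 17

expected recaptures ≈ 17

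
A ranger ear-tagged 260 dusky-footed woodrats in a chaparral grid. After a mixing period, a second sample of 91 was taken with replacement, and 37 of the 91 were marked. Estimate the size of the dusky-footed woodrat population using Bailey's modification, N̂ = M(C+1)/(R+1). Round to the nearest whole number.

N̂ = 260·(91+1)/(37+1) = 260·92/38 = 23920/38 ≈ 629.47 → 629

N ≈ 629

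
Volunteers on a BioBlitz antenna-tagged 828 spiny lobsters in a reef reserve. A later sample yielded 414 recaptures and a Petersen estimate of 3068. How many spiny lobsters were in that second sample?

C = 1534

From N = M·C/R: C = N·R / M = 3068·414 / 828 = 1270152 / 828 = 1534.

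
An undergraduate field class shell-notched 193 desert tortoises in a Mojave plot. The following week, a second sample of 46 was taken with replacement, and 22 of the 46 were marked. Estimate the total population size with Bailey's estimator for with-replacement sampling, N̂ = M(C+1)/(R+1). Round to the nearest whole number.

N ≈ 394

N̂ = 193·(46+1)/(22+1) = 193·47/23 = 9071/23 ≈ 394.4 → 394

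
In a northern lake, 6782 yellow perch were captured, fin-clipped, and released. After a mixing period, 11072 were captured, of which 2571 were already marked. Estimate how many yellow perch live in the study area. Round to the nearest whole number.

N ≈ 29,207

N = (6782 × 11072) / 2571 = 75090304 / 2571 ≈ 29206.7 → 29207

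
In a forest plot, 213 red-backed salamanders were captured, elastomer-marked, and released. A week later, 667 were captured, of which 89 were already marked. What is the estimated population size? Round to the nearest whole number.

The marked fraction in the recapture sample should equal the marked fraction in the population: 89/667 = 213/N.
N = (213 × 667) / 89 = 142071 / 89 ≈ 1596.3 → 1596

N ≈ 1596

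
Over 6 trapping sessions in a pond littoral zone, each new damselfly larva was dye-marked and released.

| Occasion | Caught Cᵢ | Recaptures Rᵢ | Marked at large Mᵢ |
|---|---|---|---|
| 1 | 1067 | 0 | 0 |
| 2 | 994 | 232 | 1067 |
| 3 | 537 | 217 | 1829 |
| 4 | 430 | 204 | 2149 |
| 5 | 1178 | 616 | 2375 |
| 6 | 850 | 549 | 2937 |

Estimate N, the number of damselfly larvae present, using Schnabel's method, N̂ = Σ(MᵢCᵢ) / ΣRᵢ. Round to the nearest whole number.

Σ MᵢCᵢ = 0·1067 + 1067·994 + 1829·537 + 2149·430 + 2375·1178 + 2937·850 = 0 + 1060598 + 982173 + 924070 + 2797750 + 2496450 = 8261041
Σ Rᵢ = 0 + 232 + 217 + 204 + 616 + 549 = 1818
N̂ = 8261041 / 1818 ≈ 4544.0 → 4544

N ≈ 4544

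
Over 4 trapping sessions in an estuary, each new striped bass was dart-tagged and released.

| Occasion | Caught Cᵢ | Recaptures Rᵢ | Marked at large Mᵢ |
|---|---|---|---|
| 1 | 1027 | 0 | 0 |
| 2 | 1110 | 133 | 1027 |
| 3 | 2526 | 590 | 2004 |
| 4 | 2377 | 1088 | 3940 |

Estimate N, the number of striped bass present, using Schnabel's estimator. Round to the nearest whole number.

N ≈ 8596

Σ MᵢCᵢ = 0·1027 + 1027·1110 + 2004·2526 + 3940·2377 = 0 + 1139970 + 5062104 + 9365380 = 15567454
Σ Rᵢ = 0 + 133 + 590 + 1088 = 1811
N̂ = 15567454 / 1811 ≈ 8596.1 → 8596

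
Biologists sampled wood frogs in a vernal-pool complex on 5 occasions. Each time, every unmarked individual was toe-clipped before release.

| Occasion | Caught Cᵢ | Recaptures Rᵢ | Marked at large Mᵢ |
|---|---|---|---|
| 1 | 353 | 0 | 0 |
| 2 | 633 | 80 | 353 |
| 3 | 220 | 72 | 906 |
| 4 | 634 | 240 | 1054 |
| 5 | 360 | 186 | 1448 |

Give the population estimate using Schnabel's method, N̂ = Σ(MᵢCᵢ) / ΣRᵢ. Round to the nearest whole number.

N ≈ 2789

Σ MᵢCᵢ = 0·353 + 353·633 + 906·220 + 1054·634 + 1448·360 = 0 + 223449 + 199320 + 668236 + 521280 = 1612285
Σ Rᵢ = 0 + 80 + 72 + 240 + 186 = 578
N̂ = 1612285 / 578 ≈ 2789.4 → 2789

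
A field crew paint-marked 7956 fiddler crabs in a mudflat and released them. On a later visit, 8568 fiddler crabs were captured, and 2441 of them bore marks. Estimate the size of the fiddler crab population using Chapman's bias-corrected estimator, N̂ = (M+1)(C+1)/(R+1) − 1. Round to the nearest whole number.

N̂ = (7956+1)(8568+1)/(2441+1) − 1 = 7957·8569/2442 − 1
= 68183533/2442 − 1 ≈ 27921.2 − 1 ≈ 27920.2 → 27920

N ≈ 27,920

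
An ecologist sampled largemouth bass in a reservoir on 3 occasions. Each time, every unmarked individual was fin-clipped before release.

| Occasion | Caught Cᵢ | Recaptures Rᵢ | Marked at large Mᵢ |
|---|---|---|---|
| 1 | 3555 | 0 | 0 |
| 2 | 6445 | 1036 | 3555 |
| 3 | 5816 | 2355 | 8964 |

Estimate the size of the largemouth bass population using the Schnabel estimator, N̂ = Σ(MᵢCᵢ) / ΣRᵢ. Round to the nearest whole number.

Σ MᵢCᵢ = 0·3555 + 3555·6445 + 8964·5816 = 0 + 22911975 + 52134624 = 75046599
Σ Rᵢ = 0 + 1036 + 2355 = 3391
N̂ = 75046599 / 3391 ≈ 22131.1 → 22131

N ≈ 22,131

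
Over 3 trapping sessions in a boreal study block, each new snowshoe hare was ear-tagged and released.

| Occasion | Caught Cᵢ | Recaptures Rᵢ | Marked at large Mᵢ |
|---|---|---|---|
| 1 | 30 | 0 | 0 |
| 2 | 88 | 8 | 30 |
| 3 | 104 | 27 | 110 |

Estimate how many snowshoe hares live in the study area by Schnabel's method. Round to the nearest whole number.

N ≈ 402

Σ MᵢCᵢ = 0·30 + 30·88 + 110·104 = 0 + 2640 + 11440 = 14080
Σ Rᵢ = 0 + 8 + 27 = 35
N̂ = 14080 / 35 ≈ 402.3 → 402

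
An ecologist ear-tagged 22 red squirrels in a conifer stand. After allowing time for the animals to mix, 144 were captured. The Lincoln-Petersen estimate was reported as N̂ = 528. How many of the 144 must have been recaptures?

From N = M·C/R: R = M·C / N = 22·144 / 528 = 3168 / 528 = 6.

R = 6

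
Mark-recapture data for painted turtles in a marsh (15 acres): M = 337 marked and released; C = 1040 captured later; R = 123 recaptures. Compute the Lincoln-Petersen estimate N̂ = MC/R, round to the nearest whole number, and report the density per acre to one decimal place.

density ≈ 189.9 painted turtles per acre

N̂ = 337·1040/123 = 350480/123 ≈ 2849.4 → 2849
Density = N̂ / area = 2849 / 15 ≈ 189.93 → 189.9 per acre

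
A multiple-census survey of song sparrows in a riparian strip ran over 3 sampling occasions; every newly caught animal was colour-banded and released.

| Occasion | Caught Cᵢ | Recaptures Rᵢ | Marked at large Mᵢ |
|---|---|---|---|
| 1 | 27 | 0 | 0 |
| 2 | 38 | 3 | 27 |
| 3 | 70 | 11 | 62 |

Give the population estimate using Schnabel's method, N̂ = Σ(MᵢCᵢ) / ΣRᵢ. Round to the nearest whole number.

Σ MᵢCᵢ = 0·27 + 27·38 + 62·70 = 0 + 1026 + 4340 = 5366
Σ Rᵢ = 0 + 3 + 11 = 14
N̂ = 5366 / 14 ≈ 383.3 → 383

N ≈ 383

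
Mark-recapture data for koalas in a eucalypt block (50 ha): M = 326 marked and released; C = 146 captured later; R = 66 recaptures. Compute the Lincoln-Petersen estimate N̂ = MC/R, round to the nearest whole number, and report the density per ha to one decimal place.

N̂ = 326·146/66 = 47596/66 ≈ 721.2 → 721
Density = N̂ / area = 721 / 50 ≈ 14.42 → 14.4 per ha

density ≈ 14.4 koalas per ha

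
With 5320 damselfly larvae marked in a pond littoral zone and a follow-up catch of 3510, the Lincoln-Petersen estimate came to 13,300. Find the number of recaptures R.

R = 1404

From N = M·C/R: R = M·C / N = 5320·3510 / 13300 = 18673200 / 13300 = 1404.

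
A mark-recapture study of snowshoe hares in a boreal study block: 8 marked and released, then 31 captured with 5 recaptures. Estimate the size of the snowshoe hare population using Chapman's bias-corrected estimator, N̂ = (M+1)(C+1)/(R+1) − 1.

N̂ = (8+1)(31+1)/(5+1) − 1 = 9·32/6 − 1
= 288/6 − 1 = 48 − 1 = 47

N = 47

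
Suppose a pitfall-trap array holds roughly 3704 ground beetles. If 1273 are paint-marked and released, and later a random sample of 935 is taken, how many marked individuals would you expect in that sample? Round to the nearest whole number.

expected recaptures ≈ 321

The marked fraction of the population is 1273/3704, so in a sample of 935 expect C·(M/N) marked.
E[R] = 1273 × 935 / 3704 = 1190255 / 3704 ≈ 321.3 → 321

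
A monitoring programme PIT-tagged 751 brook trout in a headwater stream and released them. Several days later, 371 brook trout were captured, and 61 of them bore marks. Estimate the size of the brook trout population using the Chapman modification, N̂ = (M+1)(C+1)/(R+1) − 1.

N̂ = (751+1)(371+1)/(61+1) − 1 = 752·372/62 − 1
= 279744/62 − 1 = 4512 − 1 = 4511

N = 4511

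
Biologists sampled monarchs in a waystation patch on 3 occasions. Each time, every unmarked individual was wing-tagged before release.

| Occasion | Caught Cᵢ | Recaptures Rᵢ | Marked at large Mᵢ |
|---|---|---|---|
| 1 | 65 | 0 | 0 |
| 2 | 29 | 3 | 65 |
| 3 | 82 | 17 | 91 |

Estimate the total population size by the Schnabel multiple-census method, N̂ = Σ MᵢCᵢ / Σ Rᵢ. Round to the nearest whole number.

N ≈ 467

Σ MᵢCᵢ = 0·65 + 65·29 + 91·82 = 0 + 1885 + 7462 = 9347
Σ Rᵢ = 0 + 3 + 17 = 20
N̂ = 9347 / 20 ≈ 467.4 → 467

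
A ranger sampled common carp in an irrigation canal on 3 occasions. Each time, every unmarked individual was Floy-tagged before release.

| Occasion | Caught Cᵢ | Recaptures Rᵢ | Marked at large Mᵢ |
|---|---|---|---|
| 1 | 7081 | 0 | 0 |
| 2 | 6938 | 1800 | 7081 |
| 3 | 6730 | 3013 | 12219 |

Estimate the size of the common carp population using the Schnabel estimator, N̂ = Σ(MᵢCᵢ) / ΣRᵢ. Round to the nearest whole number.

N ≈ 27,293

Σ MᵢCᵢ = 0·7081 + 7081·6938 + 12219·6730 = 0 + 49127978 + 82233870 = 131361848
Σ Rᵢ = 0 + 1800 + 3013 = 4813
N̂ = 131361848 / 4813 ≈ 27293.1 → 27293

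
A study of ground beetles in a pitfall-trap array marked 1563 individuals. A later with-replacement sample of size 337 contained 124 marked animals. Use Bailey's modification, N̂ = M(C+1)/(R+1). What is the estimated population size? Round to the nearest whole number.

N̂ = 1563·(337+1)/(124+1) = 1563·338/125 = 528294/125 ≈ 4226.4 → 4226

N ≈ 4226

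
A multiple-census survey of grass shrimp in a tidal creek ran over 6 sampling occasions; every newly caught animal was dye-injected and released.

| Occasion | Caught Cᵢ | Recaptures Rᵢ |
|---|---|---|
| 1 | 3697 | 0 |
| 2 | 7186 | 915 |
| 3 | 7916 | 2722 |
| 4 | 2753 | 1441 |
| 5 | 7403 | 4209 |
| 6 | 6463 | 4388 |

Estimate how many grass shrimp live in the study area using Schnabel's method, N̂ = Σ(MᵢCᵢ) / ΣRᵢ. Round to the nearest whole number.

N ≈ 28,979

Marked at large before each occasion: Mᵢ = Σⱼ<ᵢ (Cⱼ − Rⱼ) → M1=0, M2=3697, M3=9968, M4=15162, M5=16474, M6=19668
Σ MᵢCᵢ = 0·3697 + 3697·7186 + 9968·7916 + 15162·2753 + 16474·7403 + 19668·6463 = 0 + 26566642 + 78906688 + 41740986 + 121957022 + 127114284 = 396285622
Σ Rᵢ = 0 + 915 + 2722 + 1441 + 4209 + 4388 = 13675
N̂ = 396285622 / 13675 ≈ 28978.8 → 28979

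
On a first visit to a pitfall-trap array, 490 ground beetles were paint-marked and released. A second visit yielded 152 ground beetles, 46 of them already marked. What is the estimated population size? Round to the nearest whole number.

N = (490 × 152) / 46 = 74480 / 46 ≈ 1619.1 → 1619

N ≈ 1619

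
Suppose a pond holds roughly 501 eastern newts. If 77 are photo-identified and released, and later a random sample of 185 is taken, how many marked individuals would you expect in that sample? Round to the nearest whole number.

The marked fraction of the population is 77/501, so in a sample of 185 expect C·(M/N) marked.
E[R] = 77 × 185 / 501 = 14245 / 501 ≈ 28.4 → 28

expected recaptures ≈ 28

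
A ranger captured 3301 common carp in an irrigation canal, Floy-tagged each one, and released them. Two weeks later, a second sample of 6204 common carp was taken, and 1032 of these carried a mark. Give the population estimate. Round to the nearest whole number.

N = (3301 × 6204) / 1032 = 20479404 / 1032 ≈ 19844.4 → 19844

N ≈ 19,844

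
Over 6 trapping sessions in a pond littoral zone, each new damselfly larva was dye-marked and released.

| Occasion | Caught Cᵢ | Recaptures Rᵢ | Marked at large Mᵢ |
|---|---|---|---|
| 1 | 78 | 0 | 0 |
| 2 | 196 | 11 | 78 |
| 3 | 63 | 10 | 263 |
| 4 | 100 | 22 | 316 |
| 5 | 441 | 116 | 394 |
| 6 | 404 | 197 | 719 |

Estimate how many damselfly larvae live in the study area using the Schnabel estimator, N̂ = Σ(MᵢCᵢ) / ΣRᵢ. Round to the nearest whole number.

N ≈ 1482

Σ MᵢCᵢ = 0·78 + 78·196 + 263·63 + 316·100 + 394·441 + 719·404 = 0 + 15288 + 16569 + 31600 + 173754 + 290476 = 527687
Σ Rᵢ = 0 + 11 + 10 + 22 + 116 + 197 = 356
N̂ = 527687 / 356 ≈ 1482.3 → 1482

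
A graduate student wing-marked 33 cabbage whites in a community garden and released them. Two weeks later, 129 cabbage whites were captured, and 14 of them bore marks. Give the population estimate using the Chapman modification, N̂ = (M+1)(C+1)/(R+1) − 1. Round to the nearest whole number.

N ≈ 294

N̂ = (33+1)(129+1)/(14+1) − 1 = 34·130/15 − 1
= 4420/15 − 1 ≈ 294.7 − 1 ≈ 293.7 → 294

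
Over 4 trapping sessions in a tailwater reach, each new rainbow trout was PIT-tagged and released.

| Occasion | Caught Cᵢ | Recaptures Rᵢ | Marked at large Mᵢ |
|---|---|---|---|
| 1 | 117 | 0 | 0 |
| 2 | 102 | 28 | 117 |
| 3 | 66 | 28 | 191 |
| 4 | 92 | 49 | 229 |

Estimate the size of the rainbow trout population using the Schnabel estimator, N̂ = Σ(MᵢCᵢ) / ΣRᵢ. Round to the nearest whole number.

N ≈ 434

Σ MᵢCᵢ = 0·117 + 117·102 + 191·66 + 229·92 = 0 + 11934 + 12606 + 21068 = 45608
Σ Rᵢ = 0 + 28 + 28 + 49 = 105
N̂ = 45608 / 105 ≈ 434.4 → 434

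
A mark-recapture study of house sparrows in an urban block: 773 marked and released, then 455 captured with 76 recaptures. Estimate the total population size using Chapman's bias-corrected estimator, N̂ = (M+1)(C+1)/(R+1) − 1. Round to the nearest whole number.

N ≈ 4583

N̂ = (773+1)(455+1)/(76+1) − 1 = 774·456/77 − 1
= 352944/77 − 1 ≈ 4583.7 − 1 ≈ 4582.7 → 4583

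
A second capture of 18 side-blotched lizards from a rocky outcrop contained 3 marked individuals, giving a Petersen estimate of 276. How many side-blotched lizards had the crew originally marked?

From N = M·C/R: M = N·R / C = 276·3 / 18 = 828 / 18 = 46.

M = 46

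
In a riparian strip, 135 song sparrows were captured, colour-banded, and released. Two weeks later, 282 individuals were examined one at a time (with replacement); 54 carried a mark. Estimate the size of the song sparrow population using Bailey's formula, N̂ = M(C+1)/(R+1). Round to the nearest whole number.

N ≈ 695

N̂ = 135·(282+1)/(54+1) = 135·283/55 = 38205/55 ≈ 694.6 → 695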